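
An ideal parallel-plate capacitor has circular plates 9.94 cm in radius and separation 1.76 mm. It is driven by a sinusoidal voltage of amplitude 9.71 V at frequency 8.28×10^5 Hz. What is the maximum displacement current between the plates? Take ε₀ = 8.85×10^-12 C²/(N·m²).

7.88×10^-3 A

(dE/dt)_max = V₀ω/d = 2.870×10^10 V/(m·s); ω = 2πf = 5.202×10^6 rad/s.
I_d,max = ε₀ A (dE/dt)_max = (8.85×10^-12)(0.03104)(2.870×10^10) = 7.88×10^-3 A.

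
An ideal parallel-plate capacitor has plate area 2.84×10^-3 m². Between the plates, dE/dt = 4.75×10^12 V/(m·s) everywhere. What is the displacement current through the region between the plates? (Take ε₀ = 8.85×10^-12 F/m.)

I_d = ε₀ A (dE/dt) = (8.85×10^-12)(2.84×10^-3 m²)(4.75×10^12) = 0.119 A.

0.119 A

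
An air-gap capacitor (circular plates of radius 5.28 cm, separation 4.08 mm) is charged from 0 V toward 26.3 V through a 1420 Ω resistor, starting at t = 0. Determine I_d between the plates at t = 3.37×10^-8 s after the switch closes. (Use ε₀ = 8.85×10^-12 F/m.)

C = ε₀A/d = (8.85×10^-12)(8.758×10^-3)/(4.08×10^-3) = 1.900×10^-11 F and τ = RC = 2.698×10^-8 s. I_d in the gap equals the RC charging current.
I_d(t) = (V₀/R) e^(−t/τ) = 0.01852 · e^(−1.249) = 5.31×10^-3 A.

5.31×10^-3 A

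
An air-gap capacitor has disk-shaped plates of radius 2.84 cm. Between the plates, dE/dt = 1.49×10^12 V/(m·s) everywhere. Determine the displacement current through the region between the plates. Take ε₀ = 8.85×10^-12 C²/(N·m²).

The displacement current is ε₀ times dΦ_E/dt = ε₀ A dE/dt = (8.85×10^-12)(2.534×10^-3)(1.49×10^12) = 0.0334 A.

0.0334 A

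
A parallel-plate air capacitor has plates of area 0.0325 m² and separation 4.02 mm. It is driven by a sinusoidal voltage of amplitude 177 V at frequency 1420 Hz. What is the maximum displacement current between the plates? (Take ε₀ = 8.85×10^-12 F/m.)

(dE/dt)_max = V₀ω/d = 3.928×10^8 V/(m·s); ω = 2πf = 8922 rad/s.
I_d,max = ε₀ A (dE/dt)_max = (8.85×10^-12)(0.0325)(3.928×10^8) = 1.13×10^-4 A.

1.13×10^-4 A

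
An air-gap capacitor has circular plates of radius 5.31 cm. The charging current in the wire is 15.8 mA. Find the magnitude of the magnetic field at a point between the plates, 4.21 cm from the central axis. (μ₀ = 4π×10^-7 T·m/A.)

By continuity the displacement current in the gap matches the conduction current: I_d = 0.0158 A.
For r < R the Ampère–Maxwell law gives B(2πr) = μ₀ I_d (r²/R²), so B = μ₀ I_d r/(2πR²) = (4π×10^-7)(0.0158)(0.0421)/(2π·0.0531²) = 4.72×10^-8 T.

4.72×10^-8 T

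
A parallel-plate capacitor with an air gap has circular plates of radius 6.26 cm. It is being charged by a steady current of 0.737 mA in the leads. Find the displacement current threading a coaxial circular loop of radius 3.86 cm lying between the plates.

No conduction current crosses the gap, so I_d there equals the 7.37×10^-4 A in the leads.
The field is uniform, so I_d,enc = I_d (r/R)² = (7.37×10^-4)(3.86/6.26)² = 2.80×10^-4 A.

2.80×10^-4 A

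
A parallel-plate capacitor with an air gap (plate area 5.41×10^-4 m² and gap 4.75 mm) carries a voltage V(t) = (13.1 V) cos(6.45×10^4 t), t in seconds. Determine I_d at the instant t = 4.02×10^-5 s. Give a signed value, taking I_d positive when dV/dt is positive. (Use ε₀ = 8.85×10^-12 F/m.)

-4.44×10^-7 A

dE/dt = (V₀ω/d)·−sin(ωt) with ωt = 2.5929 rad: (13.1)(6.45×10^4)(-0.5216)/(4.75×10^-3) = -9.278×10^7 V/(m·s).
I_d = ε₀ A dE/dt = (8.85×10^-12)(5.41×10^-4)(-9.278×10^7) = -4.44×10^-7 A.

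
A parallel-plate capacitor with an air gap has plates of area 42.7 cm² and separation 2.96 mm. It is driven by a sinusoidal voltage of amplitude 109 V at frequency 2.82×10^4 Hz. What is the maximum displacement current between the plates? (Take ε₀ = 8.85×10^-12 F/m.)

C = ε₀A/d = (8.85×10^-12)(4.27×10^-3)/(2.96×10^-3) = 1.277×10^-11 F; ω = 2πf = 1.772×10^5 rad/s.
I_d = C dV/dt, so |I_d|_max = C V₀ ω = (1.277×10^-11)(109)(1.772×10^5) = 2.47×10^-4 A.

2.47×10^-4 A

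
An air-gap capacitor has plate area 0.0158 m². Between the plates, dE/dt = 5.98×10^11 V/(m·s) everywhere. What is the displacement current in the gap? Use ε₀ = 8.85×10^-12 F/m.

0.0836 A

With a uniform field, Φ_E = EA, so I_d = ε₀ A dE/dt = 0.0836 A.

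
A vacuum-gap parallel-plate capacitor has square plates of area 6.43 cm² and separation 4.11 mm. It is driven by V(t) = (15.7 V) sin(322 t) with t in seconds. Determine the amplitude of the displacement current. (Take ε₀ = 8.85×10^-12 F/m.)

7.00×10^-9 A

The displacement current equals the conduction current C dV/dt, which peaks at C V₀ ω.
With C = ε₀A/d = (8.85×10^-12)(6.43×10^-4)/(4.11×10^-3) = 1.385×10^-12 F and ω = 322 rad/s, I_d,max = (1.385×10^-12)(15.7)(322) = 7.00×10^-9 A.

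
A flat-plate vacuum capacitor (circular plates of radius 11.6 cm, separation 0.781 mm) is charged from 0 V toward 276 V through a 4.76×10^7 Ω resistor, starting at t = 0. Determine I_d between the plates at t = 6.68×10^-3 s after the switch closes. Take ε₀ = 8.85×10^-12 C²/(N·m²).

C = ε₀A/d = (8.85×10^-12)(0.04227)/(7.81×10^-4) = 4.790×10^-10 F and τ = RC = 0.02280 s. I_d in the gap equals the RC charging current.
I_d(t) = (V₀/R) e^(−t/τ) = 5.798×10^-6 · e^(−0.2930) = 4.33×10^-6 A.

4.33×10^-6 A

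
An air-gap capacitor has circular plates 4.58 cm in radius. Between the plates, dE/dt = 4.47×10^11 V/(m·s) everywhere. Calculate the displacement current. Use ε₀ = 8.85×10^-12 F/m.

0.0261 A

With a uniform field, Φ_E = EA, so I_d = ε₀ A dE/dt = 0.0261 A.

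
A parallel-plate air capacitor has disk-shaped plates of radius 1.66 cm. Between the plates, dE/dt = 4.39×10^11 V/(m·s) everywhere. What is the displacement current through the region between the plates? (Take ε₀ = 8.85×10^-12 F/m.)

With a uniform field, Φ_E = EA, so I_d = ε₀ A dE/dt = 3.36×10^-3 A.

3.36×10^-3 A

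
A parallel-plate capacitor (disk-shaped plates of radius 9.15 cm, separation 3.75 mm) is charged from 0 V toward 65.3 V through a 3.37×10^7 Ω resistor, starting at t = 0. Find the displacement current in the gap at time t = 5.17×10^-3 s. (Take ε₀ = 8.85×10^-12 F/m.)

1.64×10^-7 A

With C = ε₀A/d = (8.85×10^-12)(0.02630)/(3.75×10^-3) = 6.207×10^-11 F, the time constant is τ = RC = 2.092×10^-3 s, so t/τ = 2.471 and e^(−t/τ) = 0.08450.
I_d = I_cond = (V₀/R) e^(−t/τ) = (1.938×10^-6)(0.08450) = 1.64×10^-7 A.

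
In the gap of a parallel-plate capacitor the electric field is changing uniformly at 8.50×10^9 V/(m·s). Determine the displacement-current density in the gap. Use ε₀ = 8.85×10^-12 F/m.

0.0752 A/m²

J_d = ε₀ dE/dt = (8.85×10^-12)(8.50×10^9) = 0.0752 A/m².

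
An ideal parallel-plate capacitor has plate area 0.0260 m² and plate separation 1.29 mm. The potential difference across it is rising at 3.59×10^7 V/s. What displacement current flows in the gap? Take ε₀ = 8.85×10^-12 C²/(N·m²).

The displacement current equals the charging current C dV/dt. With C = ε₀A/d = (8.85×10^-12)(0.0260)/(1.29×10^-3) = 1.784×10^-10 F, I_d = (1.784×10^-10)(3.59×10^7) = 6.40×10^-3 A.

6.40×10^-3 A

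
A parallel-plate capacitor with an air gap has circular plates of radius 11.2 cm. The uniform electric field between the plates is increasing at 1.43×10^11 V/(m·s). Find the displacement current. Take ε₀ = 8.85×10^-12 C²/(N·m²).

I_d = ε₀ A (dE/dt) = (8.85×10^-12)(0.03941 m²)(1.43×10^11) = 0.0499 A.

0.0499 A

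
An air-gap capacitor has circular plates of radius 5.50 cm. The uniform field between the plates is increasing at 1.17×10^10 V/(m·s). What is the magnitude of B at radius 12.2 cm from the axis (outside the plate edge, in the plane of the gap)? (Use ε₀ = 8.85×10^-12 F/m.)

1.61×10^-9 T

I_d = ε₀ dΦ_E/dt = ε₀ πR² (dE/dt) = (8.85×10^-12)(9.503×10^-3)(1.17×10^10) = 9.840×10^-4 A through the full plate area.
For r ≥ R the full I_d is enclosed: B = μ₀ I_d/(2πr) = (4π×10^-7)(9.840×10^-4)/(2π·0.122) = 1.61×10^-9 T.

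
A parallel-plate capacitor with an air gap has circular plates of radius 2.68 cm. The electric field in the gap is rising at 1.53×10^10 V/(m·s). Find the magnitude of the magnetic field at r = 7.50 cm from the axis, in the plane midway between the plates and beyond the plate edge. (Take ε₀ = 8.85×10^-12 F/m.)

Through the whole plate area (πR² = 2.256×10^-3 m²), I_d = ε₀ πR² dE/dt = 3.055×10^-4 A.
Outside the plates the loop encloses all of I_d, so B·2πr = μ₀ I_d and B = 8.15×10^-10 T.

8.15×10^-10 T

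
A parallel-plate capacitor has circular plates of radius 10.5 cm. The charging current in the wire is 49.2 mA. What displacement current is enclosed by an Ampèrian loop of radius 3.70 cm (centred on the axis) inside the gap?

No conduction current crosses the gap, so I_d there equals the 0.0492 A in the leads.
Since J_d is uniform, the enclosed fraction is (r/R)² = 0.1242, giving I_d,enc = 6.11×10^-3 A.

6.11×10^-3 A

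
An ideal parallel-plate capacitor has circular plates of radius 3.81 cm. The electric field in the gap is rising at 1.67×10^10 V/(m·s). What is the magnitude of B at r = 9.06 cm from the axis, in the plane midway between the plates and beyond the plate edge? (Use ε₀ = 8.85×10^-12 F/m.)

Through the whole plate area (πR² = 4.560×10^-3 m²), I_d = ε₀ πR² dE/dt = 6.739×10^-4 A.
For r ≥ R the full I_d is enclosed: B = μ₀ I_d/(2πr) = (4π×10^-7)(6.739×10^-4)/(2π·0.0906) = 1.49×10^-9 T.

1.49×10^-9 T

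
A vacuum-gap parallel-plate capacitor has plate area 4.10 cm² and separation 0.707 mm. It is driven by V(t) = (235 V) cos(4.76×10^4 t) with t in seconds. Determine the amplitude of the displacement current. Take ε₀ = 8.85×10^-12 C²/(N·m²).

C = ε₀A/d = (8.85×10^-12)(4.10×10^-4)/(7.07×10^-4) = 5.132×10^-12 F; ω = 4.76×10^4 rad/s.
I_d = C dV/dt, so |I_d|_max = C V₀ ω = (5.132×10^-12)(235)(4.76×10^4) = 5.74×10^-5 A.

5.74×10^-5 A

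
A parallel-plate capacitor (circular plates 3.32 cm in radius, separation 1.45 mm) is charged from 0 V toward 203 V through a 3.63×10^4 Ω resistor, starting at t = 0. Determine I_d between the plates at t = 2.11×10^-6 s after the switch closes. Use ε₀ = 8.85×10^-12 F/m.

3.57×10^-4 A

C = ε₀A/d = (8.85×10^-12)(3.463×10^-3)/(1.45×10^-3) = 2.114×10^-11 F, so τ = RC = 7.674×10^-7 s.
The conduction current is I(t) = (V₀/R) e^(−t/τ), and the displacement current between the plates equals it.
t/τ = 2.750; I_d = (203/3.63×10^4) · e^(−2.750) = (5.592×10^-3)(0.06393) = 3.57×10^-4 A.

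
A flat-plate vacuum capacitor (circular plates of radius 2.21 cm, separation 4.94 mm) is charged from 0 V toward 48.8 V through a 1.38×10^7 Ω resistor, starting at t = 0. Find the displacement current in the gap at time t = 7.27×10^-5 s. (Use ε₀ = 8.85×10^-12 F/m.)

5.20×10^-7 A

C = ε₀A/d = (8.85×10^-12)(1.534×10^-3)/(4.94×10^-3) = 2.748×10^-12 F, so τ = RC = 3.792×10^-5 s.
The conduction current is I(t) = (V₀/R) e^(−t/τ), and the displacement current between the plates equals it.
t/τ = 1.917; I_d = (48.8/1.38×10^7) · e^(−1.917) = (3.536×10^-6)(0.1470) = 5.20×10^-7 A.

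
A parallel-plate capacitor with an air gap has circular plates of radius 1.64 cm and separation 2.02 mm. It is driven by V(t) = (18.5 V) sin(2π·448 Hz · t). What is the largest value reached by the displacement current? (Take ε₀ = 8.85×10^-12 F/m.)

(dE/dt)_max = V₀ω/d = 2.578×10^7 V/(m·s); ω = 2πf = 2815 rad/s.
I_d,max = ε₀ A (dE/dt)_max = (8.85×10^-12)(8.450×10^-4)(2.578×10^7) = 1.93×10^-7 A.

1.93×10^-7 A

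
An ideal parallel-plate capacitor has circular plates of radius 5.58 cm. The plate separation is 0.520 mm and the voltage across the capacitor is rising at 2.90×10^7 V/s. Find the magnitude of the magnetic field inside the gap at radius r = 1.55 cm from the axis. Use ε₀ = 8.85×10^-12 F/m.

I_d = C dV/dt with C = ε₀πR²/d = 1.665×10^-10 F, so I_d = (1.665×10^-10)(2.90×10^7) = 4.828×10^-3 A.
∮B·dl = μ₀ I_d,enc with I_d,enc = I_d r²/R² = 3.725×10^-4 A; so B = μ₀ I_d,enc/(2πr) = 4.81×10^-9 T.

4.81×10^-9 T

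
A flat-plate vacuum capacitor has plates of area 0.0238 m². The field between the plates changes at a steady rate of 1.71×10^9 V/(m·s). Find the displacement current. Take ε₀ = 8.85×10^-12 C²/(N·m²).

3.60×10^-4 A

The displacement current is ε₀ times dΦ_E/dt = ε₀ A dE/dt = (8.85×10^-12)(0.0238)(1.71×10^9) = 3.60×10^-4 A.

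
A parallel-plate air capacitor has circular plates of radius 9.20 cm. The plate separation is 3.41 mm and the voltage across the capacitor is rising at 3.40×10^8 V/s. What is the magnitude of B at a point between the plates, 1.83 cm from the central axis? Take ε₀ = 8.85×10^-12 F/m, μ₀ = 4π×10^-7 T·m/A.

1.01×10^-8 T

dE/dt = (dV/dt)/d = 9.971×10^10 V/(m·s); I_d = ε₀(πR²)(dE/dt) = (8.85×10^-12)(0.02659)(9.971×10^10) = 0.02346 A.
An Ampèrian loop of radius r encloses a fraction (r/R)² of I_d. Then B·2πr = μ₀ I_d (r/R)², giving B = μ₀ I_d r/(2πR²) = 1.01×10^-8 T.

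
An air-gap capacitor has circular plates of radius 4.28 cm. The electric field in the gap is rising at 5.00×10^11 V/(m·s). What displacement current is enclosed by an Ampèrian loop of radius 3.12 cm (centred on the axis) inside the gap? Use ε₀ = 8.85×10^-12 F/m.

0.0135 A

Through the whole plate area (πR² = 5.755×10^-3 m²), I_d = ε₀ πR² dE/dt = 0.02547 A.
The field is uniform, so I_d,enc = I_d (r/R)² = (0.02547)(3.12/4.28)² = 0.0135 A.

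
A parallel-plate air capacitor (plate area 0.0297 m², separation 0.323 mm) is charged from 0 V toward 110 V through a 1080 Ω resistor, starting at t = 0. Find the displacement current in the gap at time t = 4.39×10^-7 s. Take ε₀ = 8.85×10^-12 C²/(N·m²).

0.0618 A

C = ε₀A/d = (8.85×10^-12)(0.0297)/(3.23×10^-4) = 8.138×10^-10 F and τ = RC = 8.789×10^-7 s. I_d in the gap equals the RC charging current.
I_d(t) = (V₀/R) e^(−t/τ) = 0.1019 · e^(−0.4995) = 0.0618 A.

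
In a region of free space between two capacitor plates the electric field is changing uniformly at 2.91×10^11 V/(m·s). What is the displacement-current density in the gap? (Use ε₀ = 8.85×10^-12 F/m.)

The displacement-current density is ε₀ ∂E/∂t = (8.85×10^-12)(2.91×10^11) = 2.58 A/m².

2.58 A/m²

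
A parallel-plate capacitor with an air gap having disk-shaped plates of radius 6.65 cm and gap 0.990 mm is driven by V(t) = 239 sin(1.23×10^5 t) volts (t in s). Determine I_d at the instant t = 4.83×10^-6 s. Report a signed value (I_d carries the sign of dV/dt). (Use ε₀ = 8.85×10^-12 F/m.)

dV/dt = (239)(1.23×10^5)·cos(0.59409) = 2.436×10^7 V/s.
I_d = C dV/dt with C = ε₀A/d = (8.85×10^-12)(0.01389)/(9.90×10^-4) = 1.242×10^-10 F, so I_d = (1.242×10^-10)(2.436×10^7) = 3.03×10^-3 A.

3.03×10^-3 A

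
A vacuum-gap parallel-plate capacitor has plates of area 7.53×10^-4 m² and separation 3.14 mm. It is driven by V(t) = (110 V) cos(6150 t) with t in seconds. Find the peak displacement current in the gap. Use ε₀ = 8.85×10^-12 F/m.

1.44×10^-6 A

The displacement current equals the conduction current C dV/dt, which peaks at C V₀ ω.
With C = ε₀A/d = (8.85×10^-12)(7.53×10^-4)/(3.14×10^-3) = 2.122×10^-12 F and ω = 6150 rad/s, I_d,max = (2.122×10^-12)(110)(6150) = 1.44×10^-6 A.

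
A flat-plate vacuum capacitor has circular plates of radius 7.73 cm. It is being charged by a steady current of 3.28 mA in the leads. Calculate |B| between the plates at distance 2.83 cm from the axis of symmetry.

3.11×10^-9 T

No conduction current crosses the gap, so I_d there equals the 3.28×10^-3 A in the leads.
∮B·dl = μ₀ I_d,enc with I_d,enc = I_d r²/R² = 4.396×10^-4 A; so B = μ₀ I_d,enc/(2πr) = 3.11×10^-9 T.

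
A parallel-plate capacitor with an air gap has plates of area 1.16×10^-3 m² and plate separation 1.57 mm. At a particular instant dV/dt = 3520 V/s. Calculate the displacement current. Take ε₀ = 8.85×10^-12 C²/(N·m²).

The field between the plates is E = V/d, so dE/dt = (3520)/(1.57×10^-3 m) = 2.242×10^6 V/(m·s).
I_d = ε₀ A (dE/dt) = (8.85×10^-12)(1.16×10^-3)(2.242×10^6) = 2.30×10^-8 A.

2.30×10^-8 A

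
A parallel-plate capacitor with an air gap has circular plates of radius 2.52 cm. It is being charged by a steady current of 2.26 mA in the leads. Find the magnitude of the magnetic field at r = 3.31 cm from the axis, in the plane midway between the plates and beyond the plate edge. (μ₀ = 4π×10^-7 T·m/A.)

1.37×10^-8 T

No conduction current crosses the gap, so I_d there equals the 2.26×10^-3 A in the leads.
Outside the plates the loop encloses all of I_d, so B·2πr = μ₀ I_d and B = 1.37×10^-8 T.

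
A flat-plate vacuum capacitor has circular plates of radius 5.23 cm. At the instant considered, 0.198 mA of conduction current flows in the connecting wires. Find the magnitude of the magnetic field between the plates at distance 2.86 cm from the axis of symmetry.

4.14×10^-10 T

No conduction current crosses the gap, so I_d there equals the 1.98×10^-4 A in the leads.
∮B·dl = μ₀ I_d,enc with I_d,enc = I_d r²/R² = 5.921×10^-5 A; so B = μ₀ I_d,enc/(2πr) = 4.14×10^-10 T.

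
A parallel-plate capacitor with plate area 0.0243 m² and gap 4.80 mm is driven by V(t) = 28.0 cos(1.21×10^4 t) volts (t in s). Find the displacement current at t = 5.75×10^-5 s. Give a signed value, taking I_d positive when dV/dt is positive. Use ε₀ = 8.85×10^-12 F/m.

C = ε₀A/d = (8.85×10^-12)(0.0243)/(4.80×10^-3) = 4.480×10^-11 F. dV/dt = V₀ω·−sin(ωt); at ωt = 0.69575 rad this factor is -0.6410.
I_d = C dV/dt = (4.480×10^-11)(28.0)(1.21×10^4)(-0.6410) = -9.73×10^-6 A.

-9.73×10^-6 A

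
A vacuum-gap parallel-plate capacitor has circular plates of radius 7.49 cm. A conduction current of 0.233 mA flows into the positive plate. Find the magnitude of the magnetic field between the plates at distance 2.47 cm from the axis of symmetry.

Between the plates the displacement current equals the wire current: I_d = 0.233 mA = 2.33×10^-4 A.
An Ampèrian loop of radius r encloses a fraction (r/R)² of I_d. Then B·2πr = μ₀ I_d (r/R)², giving B = μ₀ I_d r/(2πR²) = 2.05×10^-10 T.

2.05×10^-10 T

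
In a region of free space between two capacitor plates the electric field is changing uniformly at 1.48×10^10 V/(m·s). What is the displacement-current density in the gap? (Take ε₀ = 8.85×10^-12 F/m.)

0.131 A/m²

J_d = ε₀ ∂E/∂t, so J_d = 0.131 A/m².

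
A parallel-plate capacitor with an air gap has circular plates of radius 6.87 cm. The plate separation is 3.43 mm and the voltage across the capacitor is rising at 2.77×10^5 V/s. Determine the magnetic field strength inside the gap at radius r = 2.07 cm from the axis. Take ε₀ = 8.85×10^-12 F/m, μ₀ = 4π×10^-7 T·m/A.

9.30×10^-12 T

I_d = C dV/dt with C = ε₀πR²/d = 3.826×10^-11 F, so I_d = (3.826×10^-11)(2.77×10^5) = 1.060×10^-5 A.
An Ampèrian loop of radius r encloses a fraction (r/R)² of I_d. Then B·2πr = μ₀ I_d (r/R)², giving B = μ₀ I_d r/(2πR²) = 9.30×10^-12 T.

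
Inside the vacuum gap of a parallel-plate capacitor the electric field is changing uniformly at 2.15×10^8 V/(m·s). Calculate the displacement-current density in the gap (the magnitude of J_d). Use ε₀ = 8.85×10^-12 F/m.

1.90×10^-3 A/m²

The displacement-current density is ε₀ ∂E/∂t = (8.85×10^-12)(2.15×10^8) = 1.90×10^-3 A/m².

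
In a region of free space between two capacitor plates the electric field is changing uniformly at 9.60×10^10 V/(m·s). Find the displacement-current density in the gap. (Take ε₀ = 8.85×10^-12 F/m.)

0.850 A/m²

The displacement-current density is ε₀ ∂E/∂t = (8.85×10^-12)(9.60×10^10) = 0.850 A/m².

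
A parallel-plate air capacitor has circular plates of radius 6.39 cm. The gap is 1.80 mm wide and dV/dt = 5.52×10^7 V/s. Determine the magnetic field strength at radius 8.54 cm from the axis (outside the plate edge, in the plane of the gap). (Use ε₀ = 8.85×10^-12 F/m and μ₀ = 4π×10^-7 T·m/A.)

dE/dt = (dV/dt)/d = 3.067×10^10 V/(m·s); I_d = ε₀(πR²)(dE/dt) = (8.85×10^-12)(0.01283)(3.067×10^10) = 3.482×10^-3 A.
For r ≥ R the full I_d is enclosed: B = μ₀ I_d/(2πr) = (4π×10^-7)(3.482×10^-3)/(2π·0.0854) = 8.15×10^-9 T.

8.15×10^-9 T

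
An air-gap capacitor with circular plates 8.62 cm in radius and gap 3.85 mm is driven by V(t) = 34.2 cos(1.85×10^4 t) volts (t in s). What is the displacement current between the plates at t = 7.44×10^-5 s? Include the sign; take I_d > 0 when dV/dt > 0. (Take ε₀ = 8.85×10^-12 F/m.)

-3.33×10^-5 A

dE/dt = (V₀ω/d)·−sin(ωt) with ωt = 1.3764 rad: (34.2)(1.85×10^4)(-0.9812)/(3.85×10^-3) = -1.612×10^8 V/(m·s).
I_d = ε₀ A dE/dt = (8.85×10^-12)(0.02334)(-1.612×10^8) = -3.33×10^-5 A.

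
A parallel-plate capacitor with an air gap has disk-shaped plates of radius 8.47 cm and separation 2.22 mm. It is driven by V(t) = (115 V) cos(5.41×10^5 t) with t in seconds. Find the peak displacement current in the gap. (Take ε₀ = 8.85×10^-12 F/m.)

5.59×10^-3 A

C = ε₀A/d = (8.85×10^-12)(0.02254)/(2.22×10^-3) = 8.986×10^-11 F; ω = 5.41×10^5 rad/s.
I_d = C dV/dt, so |I_d|_max = C V₀ ω = (8.986×10^-11)(115)(5.41×10^5) = 5.59×10^-3 A.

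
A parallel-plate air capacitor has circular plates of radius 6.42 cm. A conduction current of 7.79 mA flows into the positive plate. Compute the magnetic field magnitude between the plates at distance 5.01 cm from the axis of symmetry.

By continuity the displacement current in the gap matches the conduction current: I_d = 7.79×10^-3 A.
∮B·dl = μ₀ I_d,enc with I_d,enc = I_d r²/R² = 4.744×10^-3 A; so B = μ₀ I_d,enc/(2πr) = 1.89×10^-8 T.

1.89×10^-8 T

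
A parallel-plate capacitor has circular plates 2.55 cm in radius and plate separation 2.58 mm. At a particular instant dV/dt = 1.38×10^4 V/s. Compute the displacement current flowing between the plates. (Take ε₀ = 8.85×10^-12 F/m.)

9.67×10^-8 A

C = ε₀A/d = (8.85×10^-12)(2.043×10^-3)/(2.58×10^-3) = 7.008×10^-12 F.
I_d = C dV/dt = (7.008×10^-12)(1.38×10^4) = 9.67×10^-8 A.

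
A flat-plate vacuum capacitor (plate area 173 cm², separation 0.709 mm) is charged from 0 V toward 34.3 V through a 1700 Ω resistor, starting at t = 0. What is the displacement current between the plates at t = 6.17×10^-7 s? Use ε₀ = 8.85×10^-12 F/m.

C = ε₀A/d = (8.85×10^-12)(0.0173)/(7.09×10^-4) = 2.159×10^-10 F, so τ = RC = 3.670×10^-7 s.
The conduction current is I(t) = (V₀/R) e^(−t/τ), and the displacement current between the plates equals it.
t/τ = 1.681; I_d = (34.3/1700) · e^(−1.681) = (0.02018)(0.1862) = 3.76×10^-3 A.

3.76×10^-3 A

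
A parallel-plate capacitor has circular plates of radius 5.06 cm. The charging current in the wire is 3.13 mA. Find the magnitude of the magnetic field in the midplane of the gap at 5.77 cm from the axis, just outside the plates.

1.08×10^-8 T

No conduction current crosses the gap, so I_d there equals the 3.13×10^-3 A in the leads.
With r > R the enclosed displacement current is the full I_d; B = μ₀ I_d / (2πr) = 1.08×10^-8 T.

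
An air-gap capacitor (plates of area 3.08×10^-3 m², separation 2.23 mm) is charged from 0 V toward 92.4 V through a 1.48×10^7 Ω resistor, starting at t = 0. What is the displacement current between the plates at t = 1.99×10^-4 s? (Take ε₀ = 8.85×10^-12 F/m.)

2.08×10^-6 A

C = ε₀A/d = (8.85×10^-12)(3.08×10^-3)/(2.23×10^-3) = 1.222×10^-11 F and τ = RC = 1.809×10^-4 s. I_d in the gap equals the RC charging current.
I_d(t) = (V₀/R) e^(−t/τ) = 6.243×10^-6 · e^(−1.100) = 2.08×10^-6 A.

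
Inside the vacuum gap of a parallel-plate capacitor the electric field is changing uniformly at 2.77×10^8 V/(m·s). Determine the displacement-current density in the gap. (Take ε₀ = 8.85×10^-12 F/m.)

2.45×10^-3 A/m²

The displacement-current density is ε₀ ∂E/∂t = (8.85×10^-12)(2.77×10^8) = 2.45×10^-3 A/m².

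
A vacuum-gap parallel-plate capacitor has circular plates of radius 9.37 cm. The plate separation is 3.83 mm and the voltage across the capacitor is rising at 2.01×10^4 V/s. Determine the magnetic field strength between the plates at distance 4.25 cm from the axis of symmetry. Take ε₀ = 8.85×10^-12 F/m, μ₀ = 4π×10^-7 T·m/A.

1.24×10^-12 T

dE/dt = (dV/dt)/d = 5.248×10^6 V/(m·s); I_d = ε₀(πR²)(dE/dt) = (8.85×10^-12)(0.02758)(5.248×10^6) = 1.281×10^-6 A.
For r < R the Ampère–Maxwell law gives B(2πr) = μ₀ I_d (r²/R²), so B = μ₀ I_d r/(2πR²) = (4π×10^-7)(1.281×10^-6)(0.0425)/(2π·0.0937²) = 1.24×10^-12 T.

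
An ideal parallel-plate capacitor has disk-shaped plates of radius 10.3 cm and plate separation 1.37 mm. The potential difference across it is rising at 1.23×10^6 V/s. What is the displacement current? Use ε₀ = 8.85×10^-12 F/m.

2.65×10^-4 A

E = V/d so dE/dt = (dV/dt)/d = 8.978×10^8 V/(m·s), and I_d = ε₀ A dE/dt = (8.85×10^-12)(0.03333)(8.978×10^8) = 2.65×10^-4 A.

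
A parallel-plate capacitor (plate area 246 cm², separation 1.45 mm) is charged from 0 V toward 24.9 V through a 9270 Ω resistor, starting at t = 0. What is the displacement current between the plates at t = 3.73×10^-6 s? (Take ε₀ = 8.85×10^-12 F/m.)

1.84×10^-4 A

C = ε₀A/d = (8.85×10^-12)(0.0246)/(1.45×10^-3) = 1.501×10^-10 F, so τ = RC = 1.391×10^-6 s.
The conduction current is I(t) = (V₀/R) e^(−t/τ), and the displacement current between the plates equals it.
t/τ = 2.682; I_d = (24.9/9270) · e^(−2.682) = (2.686×10^-3)(0.06843) = 1.84×10^-4 A.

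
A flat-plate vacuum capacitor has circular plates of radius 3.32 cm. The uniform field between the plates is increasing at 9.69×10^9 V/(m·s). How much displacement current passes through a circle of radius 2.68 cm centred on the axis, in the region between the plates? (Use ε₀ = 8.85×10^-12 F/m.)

1.94×10^-4 A

Total displacement current: I_d = ε₀(πR²)(dE/dt) = (8.85×10^-12)(3.463×10^-3)(9.69×10^9) = 2.970×10^-4 A.
Through an area πr² the displacement current is I_d·(πr²/πR²) = I_d (r/R)² = 1.94×10^-4 A.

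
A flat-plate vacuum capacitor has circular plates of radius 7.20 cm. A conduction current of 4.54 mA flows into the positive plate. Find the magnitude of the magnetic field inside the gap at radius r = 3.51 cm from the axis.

By continuity the displacement current in the gap matches the conduction current: I_d = 4.54×10^-3 A.
For r < R the Ampère–Maxwell law gives B(2πr) = μ₀ I_d (r²/R²), so B = μ₀ I_d r/(2πR²) = (4π×10^-7)(4.54×10^-3)(0.0351)/(2π·0.0720²) = 6.15×10^-9 T.

6.15×10^-9 T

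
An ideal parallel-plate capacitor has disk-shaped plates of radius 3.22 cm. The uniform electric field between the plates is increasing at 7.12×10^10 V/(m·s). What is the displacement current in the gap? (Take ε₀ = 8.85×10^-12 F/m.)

With a uniform field, Φ_E = EA, so I_d = ε₀ A dE/dt = 2.05×10^-3 A.

2.05×10^-3 A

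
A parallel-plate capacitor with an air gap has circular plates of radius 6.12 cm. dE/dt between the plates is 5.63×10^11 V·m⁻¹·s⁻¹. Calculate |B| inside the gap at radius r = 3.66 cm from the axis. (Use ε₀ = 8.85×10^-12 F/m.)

1.15×10^-7 T

Total displacement current: I_d = ε₀(πR²)(dE/dt) = (8.85×10^-12)(0.01177)(5.63×10^11) = 0.05864 A.
An Ampèrian loop of radius r encloses a fraction (r/R)² of I_d. Then B·2πr = μ₀ I_d (r/R)², giving B = μ₀ I_d r/(2πR²) = 1.15×10^-7 T.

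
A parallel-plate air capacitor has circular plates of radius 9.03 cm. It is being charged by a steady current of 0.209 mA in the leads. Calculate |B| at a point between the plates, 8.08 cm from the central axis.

4.14×10^-10 T

By continuity the displacement current in the gap matches the conduction current: I_d = 2.09×10^-4 A.
∮B·dl = μ₀ I_d,enc with I_d,enc = I_d r²/R² = 1.673×10^-4 A; so B = μ₀ I_d,enc/(2πr) = 4.14×10^-10 T.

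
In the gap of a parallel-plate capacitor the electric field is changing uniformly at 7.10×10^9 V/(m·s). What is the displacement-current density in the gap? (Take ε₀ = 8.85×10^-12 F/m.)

J_d = ε₀ dE/dt = (8.85×10^-12)(7.10×10^9) = 0.0628 A/m².

0.0628 A/m²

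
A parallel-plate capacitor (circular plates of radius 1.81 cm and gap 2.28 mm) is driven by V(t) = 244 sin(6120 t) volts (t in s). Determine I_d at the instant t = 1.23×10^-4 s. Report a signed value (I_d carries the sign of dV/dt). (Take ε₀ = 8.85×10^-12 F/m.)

4.35×10^-6 A

dV/dt = (244)(6120)·cos(0.75276) = 1.090×10^6 V/s.
I_d = C dV/dt with C = ε₀A/d = (8.85×10^-12)(1.029×10^-3)/(2.28×10^-3) = 3.994×10^-12 F, so I_d = (3.994×10^-12)(1.090×10^6) = 4.35×10^-6 A.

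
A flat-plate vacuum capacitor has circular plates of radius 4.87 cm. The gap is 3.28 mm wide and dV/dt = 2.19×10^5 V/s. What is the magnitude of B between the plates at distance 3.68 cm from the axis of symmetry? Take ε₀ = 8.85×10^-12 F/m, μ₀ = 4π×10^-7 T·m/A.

1.37×10^-11 T

I_d = C dV/dt with C = ε₀πR²/d = 2.010×10^-11 F, so I_d = (2.010×10^-11)(2.19×10^5) = 4.402×10^-6 A.
For r < R the Ampère–Maxwell law gives B(2πr) = μ₀ I_d (r²/R²), so B = μ₀ I_d r/(2πR²) = (4π×10^-7)(4.402×10^-6)(0.0368)/(2π·0.0487²) = 1.37×10^-11 T.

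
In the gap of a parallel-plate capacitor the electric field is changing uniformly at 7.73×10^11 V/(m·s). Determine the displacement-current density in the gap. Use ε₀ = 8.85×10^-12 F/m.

6.84 A/m²

J_d = ε₀ dE/dt = (8.85×10^-12)(7.73×10^11) = 6.84 A/m².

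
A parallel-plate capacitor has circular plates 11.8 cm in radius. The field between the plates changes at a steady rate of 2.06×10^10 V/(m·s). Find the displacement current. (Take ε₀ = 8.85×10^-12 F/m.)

7.97×10^-3 A

With a uniform field, Φ_E = EA, so I_d = ε₀ A dE/dt = 7.97×10^-3 A.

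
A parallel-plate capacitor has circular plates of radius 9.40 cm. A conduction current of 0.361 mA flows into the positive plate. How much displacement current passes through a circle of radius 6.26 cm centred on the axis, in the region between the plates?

1.60×10^-4 A

Between the plates the displacement current equals the wire current: I_d = 0.361 mA = 3.61×10^-4 A.
The field is uniform, so I_d,enc = I_d (r/R)² = (3.61×10^-4)(6.26/9.40)² = 1.60×10^-4 A.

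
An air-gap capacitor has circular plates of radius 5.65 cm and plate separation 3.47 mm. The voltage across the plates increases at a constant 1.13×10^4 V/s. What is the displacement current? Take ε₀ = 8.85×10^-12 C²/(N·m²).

2.89×10^-7 A

The displacement current equals the charging current C dV/dt. With C = ε₀A/d = (8.85×10^-12)(0.01003)/(3.47×10^-3) = 2.558×10^-11 F, I_d = (2.558×10^-11)(1.13×10^4) = 2.89×10^-7 A.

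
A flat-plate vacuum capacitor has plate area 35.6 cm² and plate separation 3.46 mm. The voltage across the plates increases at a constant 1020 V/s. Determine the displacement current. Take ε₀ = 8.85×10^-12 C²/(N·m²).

The field between the plates is E = V/d, so dE/dt = (1020)/(3.46×10^-3 m) = 2.948×10^5 V/(m·s).
I_d = ε₀ A (dE/dt) = (8.85×10^-12)(3.56×10^-3)(2.948×10^5) = 9.29×10^-9 A.

9.29×10^-9 A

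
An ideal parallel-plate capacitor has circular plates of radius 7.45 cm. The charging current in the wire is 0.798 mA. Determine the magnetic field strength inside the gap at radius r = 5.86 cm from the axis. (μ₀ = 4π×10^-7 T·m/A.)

By continuity the displacement current in the gap matches the conduction current: I_d = 7.98×10^-4 A.
For r < R the Ampère–Maxwell law gives B(2πr) = μ₀ I_d (r²/R²), so B = μ₀ I_d r/(2πR²) = (4π×10^-7)(7.98×10^-4)(0.0586)/(2π·0.0745²) = 1.69×10^-9 T.

1.69×10^-9 T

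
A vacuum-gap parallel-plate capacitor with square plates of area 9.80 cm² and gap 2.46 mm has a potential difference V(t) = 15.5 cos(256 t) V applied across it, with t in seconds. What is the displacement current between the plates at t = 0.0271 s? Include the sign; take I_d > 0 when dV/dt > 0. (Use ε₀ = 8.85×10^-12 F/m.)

dV/dt = (15.5)(256)·−sin(6.9376) = -2415 V/s.
I_d = C dV/dt with C = ε₀A/d = (8.85×10^-12)(9.80×10^-4)/(2.46×10^-3) = 3.526×10^-12 F, so I_d = (3.526×10^-12)(-2415) = -8.52×10^-9 A.

-8.52×10^-9 A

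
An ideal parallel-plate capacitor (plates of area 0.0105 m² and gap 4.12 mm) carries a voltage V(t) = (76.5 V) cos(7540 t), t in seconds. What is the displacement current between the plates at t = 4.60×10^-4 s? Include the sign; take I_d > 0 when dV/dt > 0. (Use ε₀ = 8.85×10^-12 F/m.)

4.18×10^-6 A

dV/dt = (76.5)(7540)·−sin(3.4684) = 1.852×10^5 V/s.
I_d = C dV/dt with C = ε₀A/d = (8.85×10^-12)(0.0105)/(4.12×10^-3) = 2.255×10^-11 F, so I_d = (2.255×10^-11)(1.852×10^5) = 4.18×10^-6 A.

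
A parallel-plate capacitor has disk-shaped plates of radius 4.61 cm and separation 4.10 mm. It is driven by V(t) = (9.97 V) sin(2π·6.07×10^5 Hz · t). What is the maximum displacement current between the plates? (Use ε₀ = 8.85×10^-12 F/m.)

C = ε₀A/d = (8.85×10^-12)(6.677×10^-3)/(4.10×10^-3) = 1.441×10^-11 F; ω = 2πf = 3.814×10^6 rad/s.
I_d = C dV/dt, so |I_d|_max = C V₀ ω = (1.441×10^-11)(9.97)(3.814×10^6) = 5.48×10^-4 A.

5.48×10^-4 A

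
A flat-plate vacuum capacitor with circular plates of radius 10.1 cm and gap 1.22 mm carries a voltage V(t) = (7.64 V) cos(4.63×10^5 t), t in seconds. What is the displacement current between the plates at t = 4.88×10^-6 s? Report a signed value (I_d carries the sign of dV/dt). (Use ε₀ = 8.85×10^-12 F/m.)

C = ε₀A/d = (8.85×10^-12)(0.03205)/(1.22×10^-3) = 2.325×10^-10 F. dV/dt = V₀ω·−sin(ωt); at ωt = 2.25944 rad this factor is -0.7721.
I_d = C dV/dt = (2.325×10^-10)(7.64)(4.63×10^5)(-0.7721) = -6.35×10^-4 A.

-6.35×10^-4 A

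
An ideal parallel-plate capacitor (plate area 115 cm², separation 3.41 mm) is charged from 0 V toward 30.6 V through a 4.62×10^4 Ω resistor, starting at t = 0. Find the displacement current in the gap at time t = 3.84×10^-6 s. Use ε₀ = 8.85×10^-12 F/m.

With C = ε₀A/d = (8.85×10^-12)(0.0115)/(3.41×10^-3) = 2.985×10^-11 F, the time constant is τ = RC = 1.379×10^-6 s, so t/τ = 2.785 and e^(−t/τ) = 0.06173.
I_d = I_cond = (V₀/R) e^(−t/τ) = (6.623×10^-4)(0.06173) = 4.09×10^-5 A.

4.09×10^-5 A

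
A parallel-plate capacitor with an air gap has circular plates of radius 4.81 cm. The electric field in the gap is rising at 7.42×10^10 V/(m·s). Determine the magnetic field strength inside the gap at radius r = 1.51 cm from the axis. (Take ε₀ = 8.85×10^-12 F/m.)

6.23×10^-9 T

Total displacement current: I_d = ε₀(πR²)(dE/dt) = (8.85×10^-12)(7.268×10^-3)(7.42×10^10) = 4.773×10^-3 A.
For r < R the Ampère–Maxwell law gives B(2πr) = μ₀ I_d (r²/R²), so B = μ₀ I_d r/(2πR²) = (4π×10^-7)(4.773×10^-3)(0.0151)/(2π·0.0481²) = 6.23×10^-9 T.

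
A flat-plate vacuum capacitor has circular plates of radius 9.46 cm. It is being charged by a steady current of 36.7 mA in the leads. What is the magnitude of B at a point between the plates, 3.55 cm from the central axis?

2.91×10^-8 T

By continuity the displacement current in the gap matches the conduction current: I_d = 0.0367 A.
For r < R the Ampère–Maxwell law gives B(2πr) = μ₀ I_d (r²/R²), so B = μ₀ I_d r/(2πR²) = (4π×10^-7)(0.0367)(0.0355)/(2π·0.0946²) = 2.91×10^-8 T.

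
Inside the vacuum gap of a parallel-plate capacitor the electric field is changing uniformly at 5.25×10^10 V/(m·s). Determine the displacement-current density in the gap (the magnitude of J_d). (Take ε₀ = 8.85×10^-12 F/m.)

0.465 A/m²

The displacement-current density is ε₀ ∂E/∂t = (8.85×10^-12)(5.25×10^10) = 0.465 A/m².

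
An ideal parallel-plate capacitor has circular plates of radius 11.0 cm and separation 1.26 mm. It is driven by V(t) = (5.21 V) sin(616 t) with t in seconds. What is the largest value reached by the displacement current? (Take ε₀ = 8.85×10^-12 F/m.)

8.57×10^-7 A

C = ε₀A/d = (8.85×10^-12)(0.03801)/(1.26×10^-3) = 2.670×10^-10 F; ω = 616 rad/s.
I_d = C dV/dt, so |I_d|_max = C V₀ ω = (2.670×10^-10)(5.21)(616) = 8.57×10^-7 A.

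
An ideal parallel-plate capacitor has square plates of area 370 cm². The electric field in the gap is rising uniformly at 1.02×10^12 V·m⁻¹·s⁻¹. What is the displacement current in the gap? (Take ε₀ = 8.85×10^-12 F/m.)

With a uniform field, Φ_E = EA, so I_d = ε₀ A dE/dt = 0.334 A.

0.334 A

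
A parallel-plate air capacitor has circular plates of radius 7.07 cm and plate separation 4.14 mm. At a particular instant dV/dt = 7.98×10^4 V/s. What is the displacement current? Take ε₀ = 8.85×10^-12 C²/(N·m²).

2.68×10^-6 A

E = V/d so dE/dt = (dV/dt)/d = 1.928×10^7 V/(m·s), and I_d = ε₀ A dE/dt = (8.85×10^-12)(0.01570)(1.928×10^7) = 2.68×10^-6 A.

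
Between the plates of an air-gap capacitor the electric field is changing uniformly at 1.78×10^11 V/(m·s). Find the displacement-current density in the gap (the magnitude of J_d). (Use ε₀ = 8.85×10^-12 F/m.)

J_d = ε₀ ∂E/∂t, so J_d = 1.58 A/m².

1.58 A/m²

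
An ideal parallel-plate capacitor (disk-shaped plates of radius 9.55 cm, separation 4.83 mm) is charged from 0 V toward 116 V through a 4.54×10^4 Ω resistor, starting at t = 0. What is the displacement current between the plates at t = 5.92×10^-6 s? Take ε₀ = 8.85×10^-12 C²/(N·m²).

C = ε₀A/d = (8.85×10^-12)(0.02865)/(4.83×10^-3) = 5.250×10^-11 F, so τ = RC = 2.384×10^-6 s.
The conduction current is I(t) = (V₀/R) e^(−t/τ), and the displacement current between the plates equals it.
t/τ = 2.483; I_d = (116/4.54×10^4) · e^(−2.483) = (2.555×10^-3)(0.08349) = 2.13×10^-4 A.

2.13×10^-4 A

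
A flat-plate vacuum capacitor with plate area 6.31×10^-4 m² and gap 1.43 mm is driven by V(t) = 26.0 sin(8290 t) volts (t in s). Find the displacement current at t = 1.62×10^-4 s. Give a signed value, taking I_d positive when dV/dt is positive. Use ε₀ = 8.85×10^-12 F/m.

1.90×10^-7 A

C = ε₀A/d = (8.85×10^-12)(6.31×10^-4)/(1.43×10^-3) = 3.905×10^-12 F. dV/dt = V₀ω·cos(ωt); at ωt = 1.34298 rad this factor is 0.2259.
I_d = C dV/dt = (3.905×10^-12)(26.0)(8290)(0.2259) = 1.90×10^-7 A.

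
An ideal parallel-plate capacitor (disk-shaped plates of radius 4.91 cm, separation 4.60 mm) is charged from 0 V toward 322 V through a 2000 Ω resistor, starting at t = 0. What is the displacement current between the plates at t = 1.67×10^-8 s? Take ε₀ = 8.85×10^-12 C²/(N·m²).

C = ε₀A/d = (8.85×10^-12)(7.574×10^-3)/(4.60×10^-3) = 1.457×10^-11 F and τ = RC = 2.914×10^-8 s. I_d in the gap equals the RC charging current.
I_d(t) = (V₀/R) e^(−t/τ) = 0.1610 · e^(−0.5731) = 0.0908 A.

0.0908 A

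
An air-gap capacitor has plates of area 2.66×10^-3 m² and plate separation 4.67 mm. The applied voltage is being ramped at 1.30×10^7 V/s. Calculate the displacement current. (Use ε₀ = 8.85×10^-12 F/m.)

6.55×10^-5 A

The displacement current equals the charging current C dV/dt. With C = ε₀A/d = (8.85×10^-12)(2.66×10^-3)/(4.67×10^-3) = 5.041×10^-12 F, I_d = (5.041×10^-12)(1.30×10^7) = 6.55×10^-5 A.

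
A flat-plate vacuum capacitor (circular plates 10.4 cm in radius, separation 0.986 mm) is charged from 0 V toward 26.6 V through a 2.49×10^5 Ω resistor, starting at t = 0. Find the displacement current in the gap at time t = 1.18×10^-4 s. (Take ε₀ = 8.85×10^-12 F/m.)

C = ε₀A/d = (8.85×10^-12)(0.03398)/(9.86×10^-4) = 3.050×10^-10 F and τ = RC = 7.594×10^-5 s. I_d in the gap equals the RC charging current.
I_d(t) = (V₀/R) e^(−t/τ) = 1.068×10^-4 · e^(−1.554) = 2.26×10^-5 A.

2.26×10^-5 A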